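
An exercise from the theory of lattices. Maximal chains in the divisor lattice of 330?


A maximal chain goes from the minimum element to a maximal element via cover relations.
Counting all min-to-max paths in the cover graph.
Total maximal chains: 24


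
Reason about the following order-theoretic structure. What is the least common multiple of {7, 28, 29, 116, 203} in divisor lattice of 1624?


In a divisor lattice, join = lcm (least common multiple).
Compute lcm iteratively: start with first element, then lcm(current, next).
Elements: [7, 28, 29, 116, 203]
lcm(7,28) = 28
lcm(28,29) = 812
lcm(812,116) = 812
lcm(812,203) = 812
Final lcm = 812


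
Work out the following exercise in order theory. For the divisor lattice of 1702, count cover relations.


A cover relation a -< b holds when a < b with no c strictly between.
Cover relations:
  1 -< 2
  1 -< 23
  1 -< 37
  2 -< 46
  2 -< 74
  23 -< 46
  23 -< 851
  37 -< 74
  ...4 more
Total: 12


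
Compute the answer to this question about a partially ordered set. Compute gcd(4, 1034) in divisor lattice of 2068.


In a divisor lattice, meet = gcd (greatest common divisor).
By Euclidean algorithm or factoring: gcd(4,1034) = 2


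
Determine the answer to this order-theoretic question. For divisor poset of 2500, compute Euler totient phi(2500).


phi(n) = n * prod_{p|n} (1 - 1/p).
Prime divisors of 2500: [2, 5]
phi(2500) = 2500 * (1 - 1/2) * (1 - 1/5)
phi(2500) = 1000


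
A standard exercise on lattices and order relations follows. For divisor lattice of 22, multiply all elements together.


Divisors of 22: [1, 2, 11, 22]
Product = n^(d(n)/2) = 22^(4/2)
Product = 484


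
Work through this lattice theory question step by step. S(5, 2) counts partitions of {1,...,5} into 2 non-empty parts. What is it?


S(n,k) = k*S(n-1,k) + S(n-1,k-1).
S(4,2) = 7, S(4,1) = 1
S(5,2) = 2*7 + 1 = 14 + 1
S(5,2) = 15


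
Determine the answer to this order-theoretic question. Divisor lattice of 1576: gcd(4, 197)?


Meet=gcd.
gcd(4,197)=1


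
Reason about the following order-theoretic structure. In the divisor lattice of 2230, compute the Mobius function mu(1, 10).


In a divisor lattice, mu(a,b) = mu(b/a) where mu is the classical Mobius function.
b/a = 10/1 = 10
Prime factorization of 10: primes [2, 5]
10 is squarefree with 2 prime factor(s), so mu(10) = (-1)^2 = 1


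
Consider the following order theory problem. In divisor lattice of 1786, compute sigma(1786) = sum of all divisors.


sigma(n) = sum of divisors.
Divisors of 1786: [1, 2, 19, 38, 47, 94, 893, 1786]
Sum = 2880


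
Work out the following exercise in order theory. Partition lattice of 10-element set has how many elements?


B(n) = number of set partitions of an n-element set.
B(n) satisfies the recurrence: B(n+1) = sum_k C(n,k)*B(k).
B(10) = 115975


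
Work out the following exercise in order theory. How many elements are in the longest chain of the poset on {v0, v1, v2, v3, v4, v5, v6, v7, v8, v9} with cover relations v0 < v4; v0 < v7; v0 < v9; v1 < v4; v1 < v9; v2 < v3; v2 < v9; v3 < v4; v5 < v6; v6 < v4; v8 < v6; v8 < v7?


A chain is a totally ordered subset; we count the number of elements in a maximum chain.
Compute, for each element x, the size of the longest chain ending at x:
  v0: 1
  v1: 1
  v2: 1
  v5: 1
  v8: 1
  v3: 2
  ...
A maximum chain: v2 < v3 < v4
Number of elements in the longest chain: 3


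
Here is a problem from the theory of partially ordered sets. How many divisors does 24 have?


Divisors of 24: [1, 2, 3, 4, 6, 8, 12, 24]
Count: 8


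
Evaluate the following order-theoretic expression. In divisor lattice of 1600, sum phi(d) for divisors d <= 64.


Divisors of 1600 up to 64: [1, 2, 4, 5, 8, 10, 16, 20, 25, 32, 40, 50, 64]
phi values: [1, 1, 2, 4, 4, 4, 8, 8, 20, 16, 16, 20, 32]
Sum = 136


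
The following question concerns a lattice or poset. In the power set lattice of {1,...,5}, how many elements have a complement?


An element a is complemented if some b has a meet b = bottom, a join b = top.
every subset A has complement S\A, so all elements are complemented.
Complemented elements: {}, {1}, {2}, {3}, {4}, {5}, ... (26 more)
Count: 32


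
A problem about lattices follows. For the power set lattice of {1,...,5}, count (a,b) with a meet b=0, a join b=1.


Complement pair (a,b): a meet b = bottom, a join b = top.
Here: A intersect B = {} and A union B = {1,...,5}.
Pairs found: ({},{1,2,3,4,5}), ({1},{2,3,4,5}), ({2},{1,3,4,5}), ({3},{1,2,4,5}), ... (28 more)
Total ordered pairs: 32


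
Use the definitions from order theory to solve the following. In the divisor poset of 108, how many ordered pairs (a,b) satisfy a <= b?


The order relation is {(a,b) : a <= b}, reflexive so it includes (a,a).
Examples: (1,1), (1,108), (1,12), (1,18), (1,2), ...
Total ordered pairs: 60


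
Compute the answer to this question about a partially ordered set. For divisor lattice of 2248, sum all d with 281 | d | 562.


Interval [281,562] in divisors of 2248: [281, 562]
Sum = 843


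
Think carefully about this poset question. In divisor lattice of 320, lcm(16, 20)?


Join=lcm.
gcd(16,20)=4
lcm=80


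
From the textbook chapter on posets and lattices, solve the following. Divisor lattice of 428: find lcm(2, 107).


In a divisor lattice, join = lcm (least common multiple).
gcd(2,107) = 1
lcm(2,107) = 2*107/gcd = 214/1 = 214


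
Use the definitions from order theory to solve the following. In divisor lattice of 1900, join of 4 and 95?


In a divisor lattice, join = lcm (least common multiple).
gcd(4,95) = 1
lcm(4,95) = 4*95/gcd = 380/1 = 380


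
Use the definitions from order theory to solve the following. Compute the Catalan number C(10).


C(n) = C(2n, n) / (n+1).
C(20, 10) = 184756
C(10) = 184756 / 11 = 16796


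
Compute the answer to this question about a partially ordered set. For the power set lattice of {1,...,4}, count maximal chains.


A maximal chain goes from the minimum element to a maximal element via cover relations.
Counting all min-to-max paths in the cover graph.
Total maximal chains: 24


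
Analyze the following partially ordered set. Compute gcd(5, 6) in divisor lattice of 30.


In a divisor lattice, meet = gcd (greatest common divisor).
By Euclidean algorithm or factoring: gcd(5,6) = 1


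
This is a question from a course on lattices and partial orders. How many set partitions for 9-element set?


B(n) = number of set partitions of an n-element set.
B(n) satisfies the recurrence: B(n+1) = sum_k C(n,k)*B(k).
B(9) = 21147


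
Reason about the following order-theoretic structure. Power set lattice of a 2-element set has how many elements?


Power set = 2^n.
2^2 = 4


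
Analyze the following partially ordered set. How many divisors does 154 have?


Divisors of 154: [1, 2, 7, 11, 14, 22, 77, 154]
Count: 8


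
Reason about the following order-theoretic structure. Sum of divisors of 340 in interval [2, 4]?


Interval [2,4] in divisors of 340: [2, 4]
Sum = 6


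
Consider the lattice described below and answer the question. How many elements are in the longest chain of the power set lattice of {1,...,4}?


A chain is a totally ordered subset; we count the number of elements in a maximum chain.
Compute, for each element x, the size of the longest chain ending at x:
  {}: 1
  {1}: 2
  {2}: 2
  {3}: 2
  {4}: 2
  {1,2}: 3
  ...
A maximum chain: {} < {1} < {1,2} < {1,2,3} < {1,2,3,4}
Number of elements in the longest chain: 5


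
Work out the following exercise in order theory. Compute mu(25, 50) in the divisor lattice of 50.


In a divisor lattice, mu(a,b) = mu(b/a) where mu is the classical Mobius function.
b/a = 50/25 = 2
Prime factorization of 2: primes [2]
2 is squarefree with 1 prime factor(s), so mu(2) = (-1)^1 = -1


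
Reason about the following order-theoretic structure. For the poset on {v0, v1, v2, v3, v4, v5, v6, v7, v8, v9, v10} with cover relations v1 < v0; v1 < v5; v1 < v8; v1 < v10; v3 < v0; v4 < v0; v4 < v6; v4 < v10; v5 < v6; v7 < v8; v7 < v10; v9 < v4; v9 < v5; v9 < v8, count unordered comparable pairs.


A comparable pair {a,b} has a < b or b < a in the order.
Count unordered pairs where one element is strictly below the other.
Examples: {v0,v1}, {v0,v3}, {v0,v4}, {v0,v9}, ...
Total comparable pairs: 18


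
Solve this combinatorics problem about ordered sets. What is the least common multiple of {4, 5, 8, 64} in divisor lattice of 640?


In a divisor lattice, join = lcm (least common multiple).
Compute lcm iteratively: start with first element, then lcm(current, next).
Elements: [4, 5, 8, 64]
lcm(4,5) = 20
lcm(20,8) = 40
lcm(40,64) = 320
Final lcm = 320


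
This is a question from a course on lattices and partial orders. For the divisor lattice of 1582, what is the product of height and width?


Height = length of longest chain minus 1; width = size of largest antichain.
A maximum chain: 1 | 113 | 791 | 1582  (height 3).
A maximum antichain: {2, 7, 113}  (width 3).
Product = 3 * 3 = 9


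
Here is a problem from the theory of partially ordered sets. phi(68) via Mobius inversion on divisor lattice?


phi(n) = n * prod_{p|n} (1 - 1/p).
Prime divisors of 68: [2, 17]
phi(68) = 68 * (1 - 1/2) * (1 - 1/17)
phi(68) = 32


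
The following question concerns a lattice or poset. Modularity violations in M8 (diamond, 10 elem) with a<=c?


Modular law: if a <= c then a v (b ^ c) = (a v b) ^ c.
Check all triples (a,b,c) with a <= c among 10 elements.
This lattice is modular (diamonds M_m and their chain-products are modular).
Total violating triples: 0


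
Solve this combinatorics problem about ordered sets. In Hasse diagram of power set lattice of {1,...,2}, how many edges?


A cover relation a -< b holds when a < b with no c strictly between.
Cover relations:
  {} -< {1}
  {} -< {2}
  {1} -< {1,2}
  {2} -< {1,2}
Total: 4


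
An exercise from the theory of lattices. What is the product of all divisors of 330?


Divisors of 330: [1, 2, 3, 5, 6, 10, 11, 15, 22, 30, 33, 55, 66, 110, 165, 330]
Product = n^(d(n)/2) = 330^(16/2)
Product = 140640861824100000000


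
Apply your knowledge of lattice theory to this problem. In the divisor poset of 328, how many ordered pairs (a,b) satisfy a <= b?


The order relation is {(a,b) : a <= b}, reflexive so it includes (a,a).
Examples: (1,1), (1,164), (1,2), (1,328), (1,4), ...
Total ordered pairs: 30


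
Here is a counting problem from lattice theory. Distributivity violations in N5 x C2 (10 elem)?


Distributive law: a ^ (b v c) = (a ^ b) v (a ^ c).
Check all 10^3 = 1000 ordered triples (a,b,c).
  e.g. a=(b,0), b=(a,0), c=(c,0): lhs=(b,0) != rhs=(a,0)
  e.g. a=(b,0), b=(a,0), c=(c,1): lhs=(b,0) != rhs=(a,0)
Total violating triples: 16


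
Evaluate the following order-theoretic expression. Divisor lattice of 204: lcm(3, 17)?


Join=lcm.
gcd(3,17)=1
lcm=51


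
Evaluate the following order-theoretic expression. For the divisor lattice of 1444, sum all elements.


sigma(n) = sum of divisors.
Divisors of 1444: [1, 2, 4, 19, 38, 76, 361, 722, 1444]
Sum = 2667


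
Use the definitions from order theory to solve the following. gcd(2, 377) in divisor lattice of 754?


Meet=gcd.
gcd(2,377)=1


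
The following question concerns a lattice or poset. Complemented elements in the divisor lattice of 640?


An element a is complemented if some b has a meet b = bottom, a join b = top.
a is complemented iff gcd(a, n/a)=1, i.e. a is a unitary divisor of 640.
Complemented elements: 1, 5, 128, 640
Count: 4


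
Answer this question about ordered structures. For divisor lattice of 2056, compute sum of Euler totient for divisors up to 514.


Divisors of 2056 up to 514: [1, 2, 4, 8, 257, 514]
phi values: [1, 1, 2, 4, 256, 256]
Sum = 520


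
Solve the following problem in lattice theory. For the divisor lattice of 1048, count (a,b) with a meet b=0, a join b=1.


Complement pair (a,b): a meet b = bottom, a join b = top.
Here: gcd(a,b)=1 and lcm(a,b)=1048, i.e. a*b=1048 with a,b coprime.
Pairs found: (1,1048), (8,131), (131,8), (1048,1)
Total ordered pairs: 4


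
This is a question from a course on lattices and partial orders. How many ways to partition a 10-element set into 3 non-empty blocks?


S(n,k) = k*S(n-1,k) + S(n-1,k-1).
S(9,3) = 3025, S(9,2) = 255
S(10,3) = 3*3025 + 255 = 9075 + 255
S(10,3) = 9330


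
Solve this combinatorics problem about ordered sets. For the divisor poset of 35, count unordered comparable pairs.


A comparable pair {a,b} has a < b or b < a in the order.
Count unordered pairs where one element is strictly below the other.
Examples: {1,5}, {1,7}, {1,35}, {5,35}, ...
Total comparable pairs: 5


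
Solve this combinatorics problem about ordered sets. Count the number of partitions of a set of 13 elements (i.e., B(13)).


B(n) = number of set partitions of an n-element set.
B(n) satisfies the recurrence: B(n+1) = sum_k C(n,k)*B(k).
B(13) = 27644437


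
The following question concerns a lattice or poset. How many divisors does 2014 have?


Divisors of 2014: [1, 2, 19, 38, 53, 106, 1007, 2014]
Count: 8


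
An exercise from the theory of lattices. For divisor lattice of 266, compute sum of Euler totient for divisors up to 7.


Divisors of 266 up to 7: [1, 2, 7]
phi values: [1, 1, 6]
Sum = 8


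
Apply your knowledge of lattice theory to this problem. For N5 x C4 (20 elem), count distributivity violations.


Distributive law: a ^ (b v c) = (a ^ b) v (a ^ c).
Check all 20^3 = 8000 ordered triples (a,b,c).
  e.g. a=(b,0), b=(a,0), c=(c,0): lhs=(b,0) != rhs=(a,0)
  e.g. a=(b,0), b=(a,0), c=(c,1): lhs=(b,0) != rhs=(a,0)
Total violating triples: 128


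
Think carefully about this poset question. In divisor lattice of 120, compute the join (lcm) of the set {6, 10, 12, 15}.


In a divisor lattice, join = lcm (least common multiple).
Compute lcm iteratively: start with first element, then lcm(current, next).
Elements: [6, 10, 12, 15]
lcm(6,10) = 30
lcm(30,12) = 60
lcm(60,15) = 60
Final lcm = 60


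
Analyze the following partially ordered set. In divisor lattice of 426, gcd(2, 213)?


Meet=gcd.
gcd(2,213)=1


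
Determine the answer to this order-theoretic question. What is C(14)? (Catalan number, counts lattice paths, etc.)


C(n) = C(2n, n) / (n+1).
C(28, 14) = 40116600
C(14) = 40116600 / 15 = 2674440


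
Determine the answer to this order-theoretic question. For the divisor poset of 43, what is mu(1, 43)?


In a divisor lattice, mu(a,b) = mu(b/a) where mu is the classical Mobius function.
b/a = 43/1 = 43
Prime factorization of 43: primes [43]
43 is squarefree with 1 prime factor(s), so mu(43) = (-1)^1 = -1


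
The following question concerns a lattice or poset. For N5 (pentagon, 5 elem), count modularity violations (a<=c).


Modular law: if a <= c then a v (b ^ c) = (a v b) ^ c.
Check all triples (a,b,c) with a <= c among 5 elements.
  e.g. a=a, b=c, c=b: lhs=a != rhs=b
Total violating triples: 1


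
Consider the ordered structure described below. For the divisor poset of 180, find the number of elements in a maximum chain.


A chain is a totally ordered subset; we count the number of elements in a maximum chain.
Compute, for each element x, the size of the longest chain ending at x:
  1: 1
  2: 2
  3: 2
  5: 2
  4: 3
  9: 3
  ...
A maximum chain: 1 < 2 < 4 < 12 < 36 < 180
Number of elements in the longest chain: 6


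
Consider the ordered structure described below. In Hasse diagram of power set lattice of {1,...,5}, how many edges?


A cover relation a -< b holds when a < b with no c strictly between.
Cover relations:
  {} -< {1}
  {} -< {2}
  {} -< {3}
  {} -< {4}
  {} -< {5}
  {1} -< {1,2}
  {1} -< {1,3}
  {1} -< {1,4}
  ...72 more
Total: 80


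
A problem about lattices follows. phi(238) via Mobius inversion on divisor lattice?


phi(n) = n * prod_{p|n} (1 - 1/p).
Prime divisors of 238: [2, 7, 17]
phi(238) = 238 * (1 - 1/2) * (1 - 1/7) * (1 - 1/17)
phi(238) = 96


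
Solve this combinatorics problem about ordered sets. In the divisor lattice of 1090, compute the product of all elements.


Divisors of 1090: [1, 2, 5, 10, 109, 218, 545, 1090]
Product = n^(d(n)/2) = 1090^(8/2)
Product = 1411581610000


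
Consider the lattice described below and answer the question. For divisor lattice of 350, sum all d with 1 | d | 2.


Interval [1,2] in divisors of 350: [1, 2]
Sum = 3


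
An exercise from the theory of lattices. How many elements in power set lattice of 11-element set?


Power set = 2^n.
2^11 = 2048


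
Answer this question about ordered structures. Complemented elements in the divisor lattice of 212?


An element a is complemented if some b has a meet b = bottom, a join b = top.
a is complemented iff gcd(a, n/a)=1, i.e. a is a unitary divisor of 212.
Complemented elements: 1, 4, 53, 212
Count: 4


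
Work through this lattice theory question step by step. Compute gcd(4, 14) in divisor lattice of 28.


In a divisor lattice, meet = gcd (greatest common divisor).
By Euclidean algorithm or factoring: gcd(4,14) = 2


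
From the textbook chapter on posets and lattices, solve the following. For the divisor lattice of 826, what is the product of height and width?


Height = length of longest chain minus 1; width = size of largest antichain.
A maximum chain: 1 | 59 | 413 | 826  (height 3).
A maximum antichain: {2, 7, 59}  (width 3).
Product = 3 * 3 = 9


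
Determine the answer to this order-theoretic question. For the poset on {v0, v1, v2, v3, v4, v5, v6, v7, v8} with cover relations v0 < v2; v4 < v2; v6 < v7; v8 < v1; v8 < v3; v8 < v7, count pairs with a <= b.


The order relation is {(a,b) : a <= b}, reflexive so it includes (a,a).
Examples: (v0,v0), (v0,v2), (v1,v1), (v2,v2), (v3,v3), ...
Total ordered pairs: 15


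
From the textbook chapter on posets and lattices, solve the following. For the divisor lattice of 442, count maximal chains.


A maximal chain goes from the minimum element to a maximal element via cover relations.
Counting all min-to-max paths in the cover graph.
Total maximal chains: 6


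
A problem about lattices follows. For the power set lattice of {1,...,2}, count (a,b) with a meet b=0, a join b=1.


Complement pair (a,b): a meet b = bottom, a join b = top.
Here: A intersect B = {} and A union B = {1,...,2}.
Pairs found: ({},{1,2}), ({1},{2}), ({2},{1}), ({1,2},{})
Total ordered pairs: 4


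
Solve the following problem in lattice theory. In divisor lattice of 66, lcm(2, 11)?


Join=lcm.
gcd(2,11)=1
lcm=22


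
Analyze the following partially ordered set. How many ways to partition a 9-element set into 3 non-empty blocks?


S(n,k) = k*S(n-1,k) + S(n-1,k-1).
S(8,3) = 966, S(8,2) = 127
S(9,3) = 3*966 + 127 = 2898 + 127
S(9,3) = 3025


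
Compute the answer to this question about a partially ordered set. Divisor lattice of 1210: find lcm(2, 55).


In a divisor lattice, join = lcm (least common multiple).
gcd(2,55) = 1
lcm(2,55) = 2*55/gcd = 110/1 = 110


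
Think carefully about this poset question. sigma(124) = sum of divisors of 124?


sigma(n) = sum of divisors.
Divisors of 124: [1, 2, 4, 31, 62, 124]
Sum = 224


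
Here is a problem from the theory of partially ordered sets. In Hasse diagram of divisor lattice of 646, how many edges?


A cover relation a -< b holds when a < b with no c strictly between.
Cover relations:
  1 -< 2
  1 -< 17
  1 -< 19
  2 -< 34
  2 -< 38
  17 -< 34
  17 -< 323
  19 -< 38
  ...4 more
Total: 12


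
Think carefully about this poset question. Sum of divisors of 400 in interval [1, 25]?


Interval [1,25] in divisors of 400: [1, 5, 25]
Sum = 31


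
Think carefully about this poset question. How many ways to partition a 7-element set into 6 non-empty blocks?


S(n,k) = k*S(n-1,k) + S(n-1,k-1).
S(6,6) = 1, S(6,5) = 15
S(7,6) = 6*1 + 15 = 6 + 15
S(7,6) = 21


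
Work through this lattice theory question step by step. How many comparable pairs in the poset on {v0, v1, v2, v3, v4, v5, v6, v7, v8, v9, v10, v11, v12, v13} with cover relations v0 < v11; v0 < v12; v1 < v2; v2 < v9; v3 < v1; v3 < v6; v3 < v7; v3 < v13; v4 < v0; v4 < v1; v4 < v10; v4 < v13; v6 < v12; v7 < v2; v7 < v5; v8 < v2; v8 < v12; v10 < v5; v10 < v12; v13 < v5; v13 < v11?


A comparable pair {a,b} has a < b or b < a in the order.
Count unordered pairs where one element is strictly below the other.
Examples: {v0,v4}, {v0,v11}, {v0,v12}, {v1,v2}, ...
Total comparable pairs: 34


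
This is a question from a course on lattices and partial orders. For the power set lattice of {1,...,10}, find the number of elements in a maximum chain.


A chain is a totally ordered subset; we count the number of elements in a maximum chain.
Compute, for each element x, the size of the longest chain ending at x:
  {}: 1
  {1}: 2
  {2}: 2
  {3}: 2
  {4}: 2
  {5}: 2
  ...
A maximum chain: {} < {1} < {1,2} < {1,2,3} < {1,2,3,4} < {1,2,3,4,5} < {1,2,3,4,5,6} < {1,2,3,4,5,6,7} < {1,2,3,4,5,6,7,8} < {1,2,3,4,5,6,7,8,9} < {1,2,3,4,5,6,7,8,9,10}
Number of elements in the longest chain: 11


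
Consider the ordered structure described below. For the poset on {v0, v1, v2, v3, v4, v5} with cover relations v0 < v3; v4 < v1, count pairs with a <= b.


The order relation is {(a,b) : a <= b}, reflexive so it includes (a,a).
Examples: (v0,v0), (v0,v3), (v1,v1), (v2,v2), (v3,v3), ...
Total ordered pairs: 8


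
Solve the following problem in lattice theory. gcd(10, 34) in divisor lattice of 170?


Meet=gcd.
gcd(10,34)=2


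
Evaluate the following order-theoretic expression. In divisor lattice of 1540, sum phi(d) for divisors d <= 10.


Divisors of 1540 up to 10: [1, 2, 4, 5, 7, 10]
phi values: [1, 1, 2, 4, 6, 4]
Sum = 18


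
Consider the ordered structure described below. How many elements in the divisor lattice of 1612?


Divisors of 1612: [1, 2, 4, 13, 26, 31, 52, 62, 124, 403, 806, 1612]
Count: 12


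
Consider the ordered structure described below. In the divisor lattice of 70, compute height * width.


Height = length of longest chain minus 1; width = size of largest antichain.
A maximum chain: 1 | 7 | 35 | 70  (height 3).
A maximum antichain: {2, 5, 7}  (width 3).
Product = 3 * 3 = 9


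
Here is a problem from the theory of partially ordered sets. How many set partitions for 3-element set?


B(n) = number of set partitions of an n-element set.
B(n) satisfies the recurrence: B(n+1) = sum_k C(n,k)*B(k).
B(3) = 5


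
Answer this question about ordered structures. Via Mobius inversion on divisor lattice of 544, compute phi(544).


phi(n) = n * prod_{p|n} (1 - 1/p).
Prime divisors of 544: [2, 17]
phi(544) = 544 * (1 - 1/2) * (1 - 1/17)
phi(544) = 256


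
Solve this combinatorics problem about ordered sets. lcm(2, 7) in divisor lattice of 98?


Join=lcm.
gcd(2,7)=1
lcm=14


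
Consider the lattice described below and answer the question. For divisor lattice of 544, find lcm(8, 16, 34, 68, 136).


In a divisor lattice, join = lcm (least common multiple).
Compute lcm iteratively: start with first element, then lcm(current, next).
Elements: [8, 16, 34, 68, 136]
lcm(8,16) = 16
lcm(16,34) = 272
lcm(272,68) = 272
lcm(272,136) = 272
Final lcm = 272


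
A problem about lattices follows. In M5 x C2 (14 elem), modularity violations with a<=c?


Modular law: if a <= c then a v (b ^ c) = (a v b) ^ c.
Check all triples (a,b,c) with a <= c among 14 elements.
This lattice is modular (diamonds M_m and their chain-products are modular).
Total violating triples: 0


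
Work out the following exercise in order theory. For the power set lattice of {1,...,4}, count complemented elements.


An element a is complemented if some b has a meet b = bottom, a join b = top.
every subset A has complement S\A, so all elements are complemented.
Complemented elements: {}, {1}, {2}, {3}, {4}, {1,2}, ... (10 more)
Count: 16


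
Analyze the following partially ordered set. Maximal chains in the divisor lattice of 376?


A maximal chain goes from the minimum element to a maximal element via cover relations.
Counting all min-to-max paths in the cover graph.
Total maximal chains: 4


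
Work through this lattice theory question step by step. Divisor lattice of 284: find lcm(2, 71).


In a divisor lattice, join = lcm (least common multiple).
gcd(2,71) = 1
lcm(2,71) = 2*71/gcd = 142/1 = 142


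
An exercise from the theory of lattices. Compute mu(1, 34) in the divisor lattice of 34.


In a divisor lattice, mu(a,b) = mu(b/a) where mu is the classical Mobius function.
b/a = 34/1 = 34
Prime factorization of 34: primes [2, 17]
34 is squarefree with 2 prime factor(s), so mu(34) = (-1)^2 = 1


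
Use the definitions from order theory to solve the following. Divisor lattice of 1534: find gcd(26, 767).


In a divisor lattice, meet = gcd (greatest common divisor).
By Euclidean algorithm or factoring: gcd(26,767) = 13


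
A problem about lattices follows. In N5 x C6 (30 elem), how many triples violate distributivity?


Distributive law: a ^ (b v c) = (a ^ b) v (a ^ c).
Check all 30^3 = 27000 ordered triples (a,b,c).
  e.g. a=(b,0), b=(a,0), c=(c,0): lhs=(b,0) != rhs=(a,0)
  e.g. a=(b,0), b=(a,0), c=(c,1): lhs=(b,0) != rhs=(a,0)
Total violating triples: 432


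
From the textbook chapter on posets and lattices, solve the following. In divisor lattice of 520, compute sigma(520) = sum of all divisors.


sigma(n) = sum of divisors.
Divisors of 520: [1, 2, 4, 5, 8, 10, 13, 20, 26, 40, 52, 65, 104, 130, 260, 520]
Sum = 1260


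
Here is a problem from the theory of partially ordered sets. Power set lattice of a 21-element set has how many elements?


Power set = 2^n.
2^21 = 2097152


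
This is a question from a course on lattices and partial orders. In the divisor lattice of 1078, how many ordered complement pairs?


Complement pair (a,b): a meet b = bottom, a join b = top.
Here: gcd(a,b)=1 and lcm(a,b)=1078, i.e. a*b=1078 with a,b coprime.
Pairs found: (1,1078), (2,539), (11,98), (22,49), ... (4 more)
Total ordered pairs: 8


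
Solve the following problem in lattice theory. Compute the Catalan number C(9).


C(n) = C(2n, n) / (n+1).
C(18, 9) = 48620
C(9) = 48620 / 10 = 4862


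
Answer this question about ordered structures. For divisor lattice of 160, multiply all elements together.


Divisors of 160: [1, 2, 4, 5, 8, 10, 16, 20, 32, 40, 80, 160]
Product = n^(d(n)/2) = 160^(12/2)
Product = 16777216000000


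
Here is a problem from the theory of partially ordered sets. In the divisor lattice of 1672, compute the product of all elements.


Divisors of 1672: [1, 2, 4, 8, 11, 19, 22, 38, 44, 76, 88, 152, 209, 418, 836, 1672]
Product = n^(d(n)/2) = 1672^(16/2)
Product = 61078756237547902269915136


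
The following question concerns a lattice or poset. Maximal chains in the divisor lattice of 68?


A maximal chain goes from the minimum element to a maximal element via cover relations.
Counting all min-to-max paths in the cover graph.
Total maximal chains: 3


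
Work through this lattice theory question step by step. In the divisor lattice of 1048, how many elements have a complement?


An element a is complemented if some b has a meet b = bottom, a join b = top.
a is complemented iff gcd(a, n/a)=1, i.e. a is a unitary divisor of 1048.
Complemented elements: 1, 8, 131, 1048
Count: 4


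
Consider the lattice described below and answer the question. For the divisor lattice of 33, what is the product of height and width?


Height = length of longest chain minus 1; width = size of largest antichain.
A maximum chain: 1 | 11 | 33  (height 2).
A maximum antichain: {3, 11}  (width 2).
Product = 2 * 2 = 4


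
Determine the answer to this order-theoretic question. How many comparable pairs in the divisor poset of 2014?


A comparable pair {a,b} has a < b or b < a in the order.
Count unordered pairs where one element is strictly below the other.
Examples: {1,2}, {1,19}, {1,38}, {1,53}, ...
Total comparable pairs: 19


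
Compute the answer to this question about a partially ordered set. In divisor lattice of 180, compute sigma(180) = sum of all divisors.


sigma(n) = sum of divisors.
Divisors of 180: [1, 2, 3, 4, 5, 6, 9, 10, 12, 15, 18, 20, 30, 36, 45, 60, 90, 180]
Sum = 546


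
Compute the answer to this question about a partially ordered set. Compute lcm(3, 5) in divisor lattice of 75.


In a divisor lattice, join = lcm (least common multiple).
gcd(3,5) = 1
lcm(3,5) = 3*5/gcd = 15/1 = 15


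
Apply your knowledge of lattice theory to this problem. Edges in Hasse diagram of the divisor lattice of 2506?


A cover relation a -< b holds when a < b with no c strictly between.
Cover relations:
  1 -< 2
  1 -< 7
  1 -< 179
  2 -< 14
  2 -< 358
  7 -< 14
  7 -< 1253
  14 -< 2506
  ...4 more
Total: 12


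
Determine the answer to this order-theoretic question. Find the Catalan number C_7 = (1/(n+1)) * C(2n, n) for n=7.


C(n) = C(2n, n) / (n+1).
C(14, 7) = 3432
C(7) = 3432 / 8 = 429


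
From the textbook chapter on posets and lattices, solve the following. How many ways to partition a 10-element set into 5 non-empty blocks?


S(n,k) = k*S(n-1,k) + S(n-1,k-1).
S(9,5) = 6951, S(9,4) = 7770
S(10,5) = 5*6951 + 7770 = 34755 + 7770
S(10,5) = 42525


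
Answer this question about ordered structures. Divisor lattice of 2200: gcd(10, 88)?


Meet=gcd.
gcd(10,88)=2


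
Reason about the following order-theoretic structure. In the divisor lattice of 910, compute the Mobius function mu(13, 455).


In a divisor lattice, mu(a,b) = mu(b/a) where mu is the classical Mobius function.
b/a = 455/13 = 35
Prime factorization of 35: primes [5, 7]
35 is squarefree with 2 prime factor(s), so mu(35) = (-1)^2 = 1


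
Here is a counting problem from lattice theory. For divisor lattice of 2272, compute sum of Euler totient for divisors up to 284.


Divisors of 2272 up to 284: [1, 2, 4, 8, 16, 32, 71, 142, 284]
phi values: [1, 1, 2, 4, 8, 16, 70, 70, 140]
Sum = 312


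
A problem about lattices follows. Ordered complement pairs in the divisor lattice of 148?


Complement pair (a,b): a meet b = bottom, a join b = top.
Here: gcd(a,b)=1 and lcm(a,b)=148, i.e. a*b=148 with a,b coprime.
Pairs found: (1,148), (4,37), (37,4), (148,1)
Total ordered pairs: 4


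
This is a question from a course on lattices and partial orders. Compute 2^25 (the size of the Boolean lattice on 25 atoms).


Power set = 2^n.
2^25 = 33554432


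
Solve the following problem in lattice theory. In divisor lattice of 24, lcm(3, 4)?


Join=lcm.
gcd(3,4)=1
lcm=12


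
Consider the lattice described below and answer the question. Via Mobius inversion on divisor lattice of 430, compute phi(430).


phi(n) = n * prod_{p|n} (1 - 1/p).
Prime divisors of 430: [2, 5, 43]
phi(430) = 430 * (1 - 1/2) * (1 - 1/5) * (1 - 1/43)
phi(430) = 168


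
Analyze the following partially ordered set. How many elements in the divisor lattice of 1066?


Divisors of 1066: [1, 2, 13, 26, 41, 82, 533, 1066]
Count: 8


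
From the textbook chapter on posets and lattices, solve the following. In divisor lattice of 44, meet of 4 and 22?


In a divisor lattice, meet = gcd (greatest common divisor).
By Euclidean algorithm or factoring: gcd(4,22) = 2


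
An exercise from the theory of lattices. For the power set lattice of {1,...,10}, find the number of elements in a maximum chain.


A chain is a totally ordered subset; we count the number of elements in a maximum chain.
Compute, for each element x, the size of the longest chain ending at x:
  {}: 1
  {1}: 2
  {2}: 2
  {3}: 2
  {4}: 2
  {5}: 2
  ...
A maximum chain: {} < {1} < {1,2} < {1,2,3} < {1,2,3,4} < {1,2,3,4,5} < {1,2,3,4,5,6} < {1,2,3,4,5,6,7} < {1,2,3,4,5,6,7,8} < {1,2,3,4,5,6,7,8,9} < {1,2,3,4,5,6,7,8,9,10}
Number of elements in the longest chain: 11


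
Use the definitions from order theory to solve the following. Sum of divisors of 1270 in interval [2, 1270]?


Interval [2,1270] in divisors of 1270: [2, 10, 254, 1270]
Sum = 1536


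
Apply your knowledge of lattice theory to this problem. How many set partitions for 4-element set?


B(n) = number of set partitions of an n-element set.
B(n) satisfies the recurrence: B(n+1) = sum_k C(n,k)*B(k).
B(4) = 15


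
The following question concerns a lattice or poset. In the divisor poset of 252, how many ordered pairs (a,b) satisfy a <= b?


The order relation is {(a,b) : a <= b}, reflexive so it includes (a,a).
Examples: (1,1), (1,12), (1,126), (1,14), (1,18), ...
Total ordered pairs: 108


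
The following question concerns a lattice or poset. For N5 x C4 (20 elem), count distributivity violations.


Distributive law: a ^ (b v c) = (a ^ b) v (a ^ c).
Check all 20^3 = 8000 ordered triples (a,b,c).
  e.g. a=(b,0), b=(a,0), c=(c,0): lhs=(b,0) != rhs=(a,0)
  e.g. a=(b,0), b=(a,0), c=(c,1): lhs=(b,0) != rhs=(a,0)
Total violating triples: 128


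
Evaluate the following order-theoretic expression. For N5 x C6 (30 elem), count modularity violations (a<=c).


Modular law: if a <= c then a v (b ^ c) = (a v b) ^ c.
Check all triples (a,b,c) with a <= c among 30 elements.
  e.g. a=(a,0), b=(c,0), c=(b,0): lhs=(a,0) != rhs=(b,0)
  e.g. a=(a,0), b=(c,1), c=(b,0): lhs=(a,0) != rhs=(b,0)
Total violating triples: 126


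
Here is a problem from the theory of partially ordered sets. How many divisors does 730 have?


Divisors of 730: [1, 2, 5, 10, 73, 146, 365, 730]
Count: 8


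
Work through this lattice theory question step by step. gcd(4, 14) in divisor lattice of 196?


Meet=gcd.
gcd(4,14)=2


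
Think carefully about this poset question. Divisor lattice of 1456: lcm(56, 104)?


Join=lcm.
gcd(56,104)=8
lcm=728


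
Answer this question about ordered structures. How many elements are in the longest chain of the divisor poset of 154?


A chain is a totally ordered subset; we count the number of elements in a maximum chain.
Compute, for each element x, the size of the longest chain ending at x:
  1: 1
  2: 2
  7: 2
  11: 2
  14: 3
  22: 3
  ...
A maximum chain: 1 < 2 < 14 < 154
Number of elements in the longest chain: 4


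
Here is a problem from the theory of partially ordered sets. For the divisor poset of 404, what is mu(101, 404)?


In a divisor lattice, mu(a,b) = mu(b/a) where mu is the classical Mobius function.
b/a = 404/101 = 4
Prime factorization of 4: primes [2]
4 is not squarefree, so mu(4) = 0


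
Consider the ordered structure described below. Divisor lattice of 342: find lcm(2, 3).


In a divisor lattice, join = lcm (least common multiple).
gcd(2,3) = 1
lcm(2,3) = 2*3/gcd = 6/1 = 6


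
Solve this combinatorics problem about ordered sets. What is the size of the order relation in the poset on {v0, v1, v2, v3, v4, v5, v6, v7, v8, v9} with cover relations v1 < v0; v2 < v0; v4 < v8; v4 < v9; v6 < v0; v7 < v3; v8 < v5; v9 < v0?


The order relation is {(a,b) : a <= b}, reflexive so it includes (a,a).
Examples: (v0,v0), (v1,v0), (v1,v1), (v2,v0), (v2,v2), ...
Total ordered pairs: 20


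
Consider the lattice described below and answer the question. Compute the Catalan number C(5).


C(n) = C(2n, n) / (n+1).
C(10, 5) = 252
C(5) = 252 / 6 = 42


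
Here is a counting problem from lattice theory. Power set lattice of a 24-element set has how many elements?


Power set = 2^n.
2^24 = 16777216


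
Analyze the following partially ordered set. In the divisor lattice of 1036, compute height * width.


Height = length of longest chain minus 1; width = size of largest antichain.
A maximum chain: 1 | 37 | 259 | 518 | 1036  (height 4).
A maximum antichain: {4, 14, 74, 259}  (width 4).
Product = 4 * 4 = 16


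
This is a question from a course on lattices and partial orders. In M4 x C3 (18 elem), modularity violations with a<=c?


Modular law: if a <= c then a v (b ^ c) = (a v b) ^ c.
Check all triples (a,b,c) with a <= c among 18 elements.
This lattice is modular (diamonds M_m and their chain-products are modular).
Total violating triples: 0


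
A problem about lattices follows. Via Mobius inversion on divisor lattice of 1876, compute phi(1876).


phi(n) = n * prod_{p|n} (1 - 1/p).
Prime divisors of 1876: [2, 7, 67]
phi(1876) = 1876 * (1 - 1/2) * (1 - 1/7) * (1 - 1/67)
phi(1876) = 792


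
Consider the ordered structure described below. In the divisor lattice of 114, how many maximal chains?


A maximal chain goes from the minimum element to a maximal element via cover relations.
Counting all min-to-max paths in the cover graph.
Total maximal chains: 6


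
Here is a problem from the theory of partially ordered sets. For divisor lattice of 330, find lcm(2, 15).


In a divisor lattice, join = lcm (least common multiple).
Compute lcm iteratively: start with first element, then lcm(current, next).
Elements: [2, 15]
lcm(2,15) = 30
Final lcm = 30


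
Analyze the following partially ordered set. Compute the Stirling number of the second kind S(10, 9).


S(n,k) = k*S(n-1,k) + S(n-1,k-1).
S(9,9) = 1, S(9,8) = 36
S(10,9) = 9*1 + 36 = 9 + 36
S(10,9) = 45


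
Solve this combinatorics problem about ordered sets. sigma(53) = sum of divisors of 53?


sigma(n) = sum of divisors.
Divisors of 53: [1, 53]
Sum = 54


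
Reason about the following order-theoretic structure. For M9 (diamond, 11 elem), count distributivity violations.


Distributive law: a ^ (b v c) = (a ^ b) v (a ^ c).
Check all 11^3 = 1331 ordered triples (a,b,c).
  e.g. a=a1, b=a2, c=a3: lhs=a1 != rhs=0
  e.g. a=a1, b=a2, c=a4: lhs=a1 != rhs=0
Total violating triples: 504


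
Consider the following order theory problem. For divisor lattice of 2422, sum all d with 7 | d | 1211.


Interval [7,1211] in divisors of 2422: [7, 1211]
Sum = 1218


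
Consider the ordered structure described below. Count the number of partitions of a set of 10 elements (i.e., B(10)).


B(n) = number of set partitions of an n-element set.
B(n) satisfies the recurrence: B(n+1) = sum_k C(n,k)*B(k).
B(10) = 115975


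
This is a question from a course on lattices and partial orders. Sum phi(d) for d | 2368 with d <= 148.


Divisors of 2368 up to 148: [1, 2, 4, 8, 16, 32, 37, 64, 74, 148]
phi values: [1, 1, 2, 4, 8, 16, 36, 32, 36, 72]
Sum = 208


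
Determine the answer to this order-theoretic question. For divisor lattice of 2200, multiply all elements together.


Divisors of 2200: [1, 2, 4, 5, 8, 10, 11, 20, 22, 25, 40, 44, 50, 55, 88, 100, 110, 200, 220, 275, 440, 550, 1100, 2200]
Product = n^(d(n)/2) = 2200^(24/2)
Product = 12855002631049216000000000000000000000000


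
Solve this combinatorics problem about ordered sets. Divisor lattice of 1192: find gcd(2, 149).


In a divisor lattice, meet = gcd (greatest common divisor).
By Euclidean algorithm or factoring: gcd(2,149) = 1


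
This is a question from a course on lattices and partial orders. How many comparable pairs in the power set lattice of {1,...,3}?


A comparable pair {a,b} has a < b or b < a in the order.
Count unordered pairs where one element is strictly below the other.
Examples: {{},{1}}, {{},{2}}, {{},{3}}, {{},{1,2}}, ...
Total comparable pairs: 19


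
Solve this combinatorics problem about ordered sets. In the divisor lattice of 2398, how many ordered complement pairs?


Complement pair (a,b): a meet b = bottom, a join b = top.
Here: gcd(a,b)=1 and lcm(a,b)=2398, i.e. a*b=2398 with a,b coprime.
Pairs found: (1,2398), (2,1199), (11,218), (22,109), ... (4 more)
Total ordered pairs: 8


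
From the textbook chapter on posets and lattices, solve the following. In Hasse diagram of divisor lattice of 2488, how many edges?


A cover relation a -< b holds when a < b with no c strictly between.
Cover relations:
  1 -< 2
  1 -< 311
  2 -< 4
  2 -< 622
  4 -< 8
  4 -< 1244
  8 -< 2488
  311 -< 622
  ...2 more
Total: 10
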